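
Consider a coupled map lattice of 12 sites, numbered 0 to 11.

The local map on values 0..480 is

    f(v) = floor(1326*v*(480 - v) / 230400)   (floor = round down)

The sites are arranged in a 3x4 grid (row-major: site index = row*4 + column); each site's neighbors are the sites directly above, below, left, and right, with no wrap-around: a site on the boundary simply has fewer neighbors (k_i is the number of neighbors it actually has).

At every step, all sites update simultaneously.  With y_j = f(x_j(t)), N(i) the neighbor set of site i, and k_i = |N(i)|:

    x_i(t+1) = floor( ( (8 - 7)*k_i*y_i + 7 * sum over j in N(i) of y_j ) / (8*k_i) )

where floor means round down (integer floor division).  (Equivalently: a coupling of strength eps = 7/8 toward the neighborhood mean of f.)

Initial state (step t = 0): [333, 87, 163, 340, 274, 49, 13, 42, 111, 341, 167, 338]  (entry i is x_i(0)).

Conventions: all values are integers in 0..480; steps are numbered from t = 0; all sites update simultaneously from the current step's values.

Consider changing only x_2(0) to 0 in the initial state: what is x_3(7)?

Answer: x_3(7) = 308
Key observation: This trace re-runs the system from the modified initial state.

Derivation:
t=0: [333, 87, 0, 340, 274, 49, 13, 42, 111, 341, 167, 338]
t=1: [262, 141, 146, 80, 226, 195, 119, 183, 290, 225, 207, 211]
t=2: [305, 304, 240, 282, 322, 298, 301, 259, 328, 321, 304, 319]
t=3: [300, 315, 314, 328, 300, 301, 318, 311, 291, 300, 300, 315]
t=4: [305, 305, 294, 298, 311, 304, 304, 294, 310, 311, 302, 305]
t=5: [304, 309, 309, 313, 305, 304, 310, 309, 302, 305, 305, 310]
t=6: [305, 305, 302, 303, 307, 305, 305, 302, 307, 307, 304, 305]
t=7: [306, 307, 307, 308, 306, 306, 307, 307, 305, 306, 306, 307]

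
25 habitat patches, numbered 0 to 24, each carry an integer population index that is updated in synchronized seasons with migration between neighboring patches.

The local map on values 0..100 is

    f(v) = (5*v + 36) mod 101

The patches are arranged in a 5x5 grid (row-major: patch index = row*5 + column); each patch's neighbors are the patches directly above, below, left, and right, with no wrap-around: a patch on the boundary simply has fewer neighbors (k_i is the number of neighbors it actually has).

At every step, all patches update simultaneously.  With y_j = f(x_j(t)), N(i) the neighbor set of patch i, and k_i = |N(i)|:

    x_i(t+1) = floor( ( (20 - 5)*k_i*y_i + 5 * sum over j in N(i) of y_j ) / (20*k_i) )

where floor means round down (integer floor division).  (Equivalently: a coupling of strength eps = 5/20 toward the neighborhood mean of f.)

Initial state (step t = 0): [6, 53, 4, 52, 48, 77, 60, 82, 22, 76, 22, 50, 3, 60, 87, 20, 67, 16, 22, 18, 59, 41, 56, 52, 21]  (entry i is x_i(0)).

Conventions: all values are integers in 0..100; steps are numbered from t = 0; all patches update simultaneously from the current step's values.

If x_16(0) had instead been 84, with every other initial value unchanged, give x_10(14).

Answer: x_10(14) = 38
Key observation: This trace re-runs the system from the modified initial state.

Derivation:
t=0: [6, 53, 4, 52, 48, 77, 60, 82, 22, 76, 22, 50, 3, 60, 87, 20, 84, 16, 22, 18, 59, 41, 56, 52, 21]
t=1: [64, 87, 61, 85, 68, 24, 39, 43, 45, 24, 45, 74, 49, 37, 56, 36, 49, 21, 44, 31, 30, 37, 22, 78, 44]
t=2: [55, 60, 42, 56, 68, 53, 32, 49, 55, 53, 50, 16, 66, 27, 23, 29, 63, 46, 51, 77, 67, 31, 40, 29, 54]
t=3: [22, 37, 43, 20, 68, 89, 85, 72, 22, 85, 79, 29, 61, 65, 53, 76, 51, 62, 81, 24, 72, 80, 45, 70, 14]
t=4: [45, 26, 49, 40, 66, 68, 59, 81, 48, 60, 34, 73, 45, 57, 88, 26, 77, 46, 42, 53, 75, 44, 57, 70, 21]
t=5: [61, 62, 70, 43, 55, 62, 38, 42, 63, 42, 22, 80, 57, 29, 66, 51, 30, 56, 49, 87, 20, 44, 30, 70, 52]
t=6: [39, 44, 73, 48, 17, 41, 28, 43, 49, 42, 47, 34, 24, 73, 63, 80, 75, 26, 74, 69, 44, 57, 76, 83, 89]
t=7: [33, 57, 88, 71, 29, 43, 65, 55, 75, 45, 58, 15, 54, 85, 54, 34, 12, 53, 19, 69, 46, 19, 19, 42, 73]
t=8: [83, 32, 63, 79, 78, 51, 48, 14, 18, 51, 22, 18, 13, 45, 18, 18, 80, 84, 39, 69, 52, 38, 36, 46, 88]
t=9: [58, 85, 46, 28, 31, 80, 68, 12, 30, 72, 45, 28, 8, 49, 37, 33, 31, 43, 37, 69, 76, 29, 22, 57, 71]
t=10: [28, 56, 67, 76, 88, 36, 71, 90, 85, 85, 61, 74, 75, 71, 35, 88, 86, 51, 28, 69, 31, 72, 46, 26, 78]
t=11: [59, 29, 59, 25, 62, 27, 72, 75, 57, 54, 35, 13, 21, 75, 25, 69, 62, 79, 76, 67, 88, 87, 68, 62, 34]
t=12: [39, 72, 33, 52, 40, 63, 79, 16, 18, 12, 19, 11, 32, 13, 51, 68, 43, 30, 18, 57, 72, 65, 66, 39, 16]
t=13: [39, 82, 91, 83, 49, 43, 35, 26, 31, 84, 40, 80, 83, 14, 76, 69, 55, 78, 27, 24, 86, 60, 61, 30, 17]
t=14: [33, 41, 78, 56, 71, 42, 18, 63, 78, 54, 38, 30, 43, 17, 18, 67, 16, 26, 62, 49, 60, 33, 40, 74, 32]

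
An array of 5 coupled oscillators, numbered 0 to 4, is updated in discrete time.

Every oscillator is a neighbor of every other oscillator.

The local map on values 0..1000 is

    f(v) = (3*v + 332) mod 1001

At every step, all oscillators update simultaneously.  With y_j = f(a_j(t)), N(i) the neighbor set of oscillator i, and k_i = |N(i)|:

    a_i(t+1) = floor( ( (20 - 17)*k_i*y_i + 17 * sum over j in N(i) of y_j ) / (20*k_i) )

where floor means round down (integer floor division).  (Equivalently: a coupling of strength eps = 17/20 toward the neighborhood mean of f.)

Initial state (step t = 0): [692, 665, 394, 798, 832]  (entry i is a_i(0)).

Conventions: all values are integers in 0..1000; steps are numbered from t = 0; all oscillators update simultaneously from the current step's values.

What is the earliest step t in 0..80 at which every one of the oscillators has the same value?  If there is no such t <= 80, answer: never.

Simulating step by step:
t=0: [692, 665, 394, 798, 832]  (not all equal)
t=1: [568, 573, 561, 548, 542]  (not all equal)
t=2: [428, 427, 430, 370, 371]  (not all equal)
t=3: [542, 542, 541, 553, 553]  (not all equal)
t=4: [970, 970, 970, 968, 968]  (not all equal)
t=5: [236, 236, 236, 236, 236]  (all equal)

Answer: 5
Key observation: Synchronization is absorbing here: once all oscillators are equal they stay equal, and step 5 is the first all-equal step.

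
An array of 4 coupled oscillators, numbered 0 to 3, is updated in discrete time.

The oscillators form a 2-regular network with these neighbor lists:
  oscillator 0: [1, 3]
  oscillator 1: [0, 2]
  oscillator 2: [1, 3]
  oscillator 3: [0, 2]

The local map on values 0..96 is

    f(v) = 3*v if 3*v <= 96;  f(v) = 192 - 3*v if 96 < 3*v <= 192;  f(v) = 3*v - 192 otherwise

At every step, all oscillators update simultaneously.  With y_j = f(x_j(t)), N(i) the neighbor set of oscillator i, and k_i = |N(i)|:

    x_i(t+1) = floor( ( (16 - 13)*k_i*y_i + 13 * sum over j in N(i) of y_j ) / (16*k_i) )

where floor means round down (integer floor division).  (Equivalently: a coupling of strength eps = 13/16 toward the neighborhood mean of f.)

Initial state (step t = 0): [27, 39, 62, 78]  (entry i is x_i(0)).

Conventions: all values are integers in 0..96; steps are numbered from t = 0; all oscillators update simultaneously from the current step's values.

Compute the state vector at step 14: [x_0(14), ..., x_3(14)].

Simulating step by step:
t=0: [27, 39, 62, 78]
t=1: [62, 49, 48, 43]
t=2: [45, 30, 52, 33]
t=3: [85, 54, 81, 55]
t=4: [34, 51, 32, 51]
t=5: [48, 82, 49, 82]
t=6: [52, 47, 52, 47]
t=7: [48, 38, 48, 38]
t=8: [72, 53, 72, 53]
t=9: [31, 25, 31, 25]
t=10: [78, 89, 78, 89]
t=11: [68, 48, 68, 48]
t=12: [41, 18, 41, 18]
t=13: [56, 66, 56, 66]
t=14: [9, 20, 9, 20]

Answer: [9, 20, 9, 20]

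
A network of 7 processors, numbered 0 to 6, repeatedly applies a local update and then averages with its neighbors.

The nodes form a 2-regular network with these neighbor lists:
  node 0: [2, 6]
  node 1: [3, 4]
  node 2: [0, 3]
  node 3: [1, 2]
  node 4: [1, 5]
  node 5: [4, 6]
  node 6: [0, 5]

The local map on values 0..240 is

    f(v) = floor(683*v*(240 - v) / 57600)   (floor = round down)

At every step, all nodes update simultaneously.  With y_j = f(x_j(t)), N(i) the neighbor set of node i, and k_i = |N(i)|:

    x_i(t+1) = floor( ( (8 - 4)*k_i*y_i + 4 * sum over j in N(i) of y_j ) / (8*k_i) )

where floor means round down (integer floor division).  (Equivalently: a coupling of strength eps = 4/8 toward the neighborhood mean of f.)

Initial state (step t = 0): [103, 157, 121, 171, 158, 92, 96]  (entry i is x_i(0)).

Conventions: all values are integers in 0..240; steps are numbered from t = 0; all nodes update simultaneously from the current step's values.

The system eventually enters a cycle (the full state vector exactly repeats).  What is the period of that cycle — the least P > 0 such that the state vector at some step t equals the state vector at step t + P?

Answer: 2
Key observation: The state at step 7, [157, 156, 156, 156, 156, 156, 157], reappears at step 9 — and no state repeats earlier — so the cycle the system enters has period 2.

Derivation:
t=0: [103, 157, 121, 171, 158, 92, 96]
t=1: [166, 150, 161, 150, 155, 159, 163]
t=2: [147, 159, 151, 157, 156, 152, 148]
t=3: [161, 153, 158, 154, 155, 158, 160]
t=4: [151, 156, 153, 156, 155, 153, 151]
t=5: [158, 155, 157, 155, 156, 157, 158]
t=6: [153, 155, 154, 155, 155, 154, 153]
t=7: [157, 156, 156, 156, 156, 156, 157]
t=8: [154, 155, 154, 155, 155, 154, 154]
t=9: [157, 156, 156, 156, 156, 156, 157]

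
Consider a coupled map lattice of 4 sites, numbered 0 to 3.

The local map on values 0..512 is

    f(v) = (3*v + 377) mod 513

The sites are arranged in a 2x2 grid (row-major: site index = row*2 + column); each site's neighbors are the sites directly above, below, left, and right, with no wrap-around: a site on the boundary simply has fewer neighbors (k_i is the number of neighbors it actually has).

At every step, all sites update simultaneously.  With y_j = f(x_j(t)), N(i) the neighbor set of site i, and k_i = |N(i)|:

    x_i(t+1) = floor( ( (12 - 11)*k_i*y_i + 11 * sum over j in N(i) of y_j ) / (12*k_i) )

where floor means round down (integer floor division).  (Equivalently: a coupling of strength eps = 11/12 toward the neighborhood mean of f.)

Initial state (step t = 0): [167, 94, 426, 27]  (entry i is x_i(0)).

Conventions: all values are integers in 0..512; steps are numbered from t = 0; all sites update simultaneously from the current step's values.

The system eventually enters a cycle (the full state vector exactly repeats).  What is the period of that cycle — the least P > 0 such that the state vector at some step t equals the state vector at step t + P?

Simulating step by step:
t=0: [167, 94, 426, 27]
t=1: [150, 389, 386, 158]
t=2: [261, 299, 341, 263]
t=3: [296, 146, 156, 296]
t=4: [310, 244, 246, 310]
t=5: [102, 264, 265, 102]
t=6: [146, 167, 168, 146]
t=7: [361, 307, 307, 361]
t=8: [285, 420, 420, 285]
t=9: [107, 197, 197, 107]
t=10: [432, 207, 207, 432]
t=11: [455, 163, 163, 455]
t=12: [340, 215, 215, 340]
t=13: [497, 382, 382, 497]
t=14: [483, 343, 343, 483]
t=15: [372, 294, 294, 372]
t=16: [252, 447, 447, 252]
t=17: [173, 113, 113, 173]
t=18: [218, 368, 368, 218]
t=19: [417, 42, 42, 417]
t=20: [468, 123, 123, 468]
t=21: [233, 241, 241, 233]
t=22: [72, 52, 52, 72]
t=23: [25, 75, 75, 25]
t=24: [119, 421, 421, 119]
t=25: [111, 211, 211, 111]
t=26: [472, 222, 222, 472]
t=27: [36, 234, 234, 36]
t=28: [89, 449, 449, 89]
t=29: [180, 135, 135, 180]
t=30: [280, 392, 392, 280]
t=31: [28, 176, 176, 28]
t=32: [397, 455, 455, 397]
t=33: [188, 43, 43, 188]
t=34: [499, 434, 434, 499]
t=35: [156, 318, 318, 156]
t=36: [307, 329, 329, 307]
t=37: [332, 277, 277, 332]
t=38: [195, 333, 333, 195]
t=39: [358, 440, 440, 358]
t=40: [180, 402, 402, 180]
t=41: [74, 374, 374, 74]
t=42: [440, 118, 118, 440]
t=43: [213, 163, 163, 213]
t=44: [365, 490, 490, 365]
t=45: [319, 434, 434, 319]
t=46: [154, 294, 294, 154]
t=47: [240, 318, 318, 240]
t=48: [285, 90, 90, 285]
t=49: [140, 200, 200, 140]
t=50: [449, 299, 299, 449]
t=51: [242, 190, 190, 242]
t=52: [404, 106, 106, 404]
t=53: [171, 61, 61, 171]
t=54: [74, 349, 349, 74]
t=55: [372, 112, 112, 372]
t=56: [222, 444, 444, 222]
t=57: [157, 29, 29, 157]
t=58: [453, 345, 345, 453]
t=59: [370, 212, 212, 370]
t=60: [496, 464, 464, 496]
t=61: [238, 318, 318, 238]
t=62: [285, 85, 85, 285]
t=63: [126, 198, 198, 126]
t=64: [440, 260, 260, 440]
t=65: [133, 155, 155, 133]
t=66: [323, 268, 268, 323]
t=67: [168, 306, 306, 168]
t=68: [277, 359, 359, 277]
t=69: [407, 202, 202, 407]
t=70: [435, 93, 93, 435]
t=71: [143, 143, 143, 143]
t=72: [293, 293, 293, 293]
t=73: [230, 230, 230, 230]
t=74: [41, 41, 41, 41]
t=75: [500, 500, 500, 500]
t=76: [338, 338, 338, 338]
t=77: [365, 365, 365, 365]
t=78: [446, 446, 446, 446]
t=79: [176, 176, 176, 176]
t=80: [392, 392, 392, 392]
t=81: [14, 14, 14, 14]
t=82: [419, 419, 419, 419]
t=83: [95, 95, 95, 95]
t=84: [149, 149, 149, 149]
t=85: [311, 311, 311, 311]
t=86: [284, 284, 284, 284]
t=87: [203, 203, 203, 203]
t=88: [473, 473, 473, 473]
t=89: [257, 257, 257, 257]
t=90: [122, 122, 122, 122]
t=91: [230, 230, 230, 230]

Answer: 18
Key observation: The state at step 73, [230, 230, 230, 230], reappears at step 91 — and no state repeats earlier — so the cycle the system enters has period 18.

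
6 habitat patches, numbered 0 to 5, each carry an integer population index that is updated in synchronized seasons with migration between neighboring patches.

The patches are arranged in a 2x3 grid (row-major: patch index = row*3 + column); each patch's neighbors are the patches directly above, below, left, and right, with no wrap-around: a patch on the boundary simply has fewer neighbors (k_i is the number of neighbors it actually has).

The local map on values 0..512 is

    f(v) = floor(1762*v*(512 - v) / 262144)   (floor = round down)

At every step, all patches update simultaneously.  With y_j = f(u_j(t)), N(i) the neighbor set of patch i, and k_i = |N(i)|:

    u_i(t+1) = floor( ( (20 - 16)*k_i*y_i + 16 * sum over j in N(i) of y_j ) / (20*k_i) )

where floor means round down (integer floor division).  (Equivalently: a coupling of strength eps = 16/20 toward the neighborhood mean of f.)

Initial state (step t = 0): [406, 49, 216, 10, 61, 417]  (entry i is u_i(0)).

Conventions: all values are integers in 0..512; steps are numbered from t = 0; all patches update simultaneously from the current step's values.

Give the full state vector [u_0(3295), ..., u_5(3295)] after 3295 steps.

Answer: [220, 220, 220, 220, 220, 220]
Key observation: The state at step 10, [437, 437, 437, 437, 437, 437], reappears at step 14: the system is in a cycle of period 4 from step 10 on.  Therefore the state at step 3295 equals the state at step 10 + ((3295 - 10) mod 4) = 11, which is [220, 220, 220, 220, 220, 220].

Derivation:
t=0: [406, 49, 216, 10, 61, 417]
t=1: [131, 270, 253, 195, 157, 298]
t=2: [408, 394, 434, 366, 416, 411]
t=3: [325, 270, 281, 293, 306, 253]
t=4: [429, 425, 438, 418, 433, 431]
t=5: [252, 232, 236, 240, 244, 225]
t=6: [437, 438, 435, 439, 436, 437]
t=7: [216, 221, 219, 219, 218, 222]
t=8: [431, 430, 431, 429, 431, 430]
t=9: [236, 234, 235, 235, 236, 234]
t=10: [437, 437, 437, 437, 437, 437]
t=11: [220, 220, 220, 220, 220, 220]
t=12: [431, 431, 431, 431, 431, 431]
t=13: [234, 234, 234, 234, 234, 234]
t=14: [437, 437, 437, 437, 437, 437]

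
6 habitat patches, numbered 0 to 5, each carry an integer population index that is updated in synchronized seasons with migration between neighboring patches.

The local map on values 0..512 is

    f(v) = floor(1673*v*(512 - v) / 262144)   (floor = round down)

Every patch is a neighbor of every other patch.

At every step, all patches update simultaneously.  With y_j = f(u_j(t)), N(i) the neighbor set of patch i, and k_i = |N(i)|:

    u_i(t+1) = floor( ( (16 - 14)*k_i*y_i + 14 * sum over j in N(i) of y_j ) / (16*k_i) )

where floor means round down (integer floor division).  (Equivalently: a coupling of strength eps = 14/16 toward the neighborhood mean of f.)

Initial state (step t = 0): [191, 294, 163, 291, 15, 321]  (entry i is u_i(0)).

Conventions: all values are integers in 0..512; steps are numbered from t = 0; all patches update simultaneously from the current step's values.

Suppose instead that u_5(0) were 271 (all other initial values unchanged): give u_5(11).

Answer: u_5(11) = 252
Key observation: This trace re-runs the system from the modified initial state.

Derivation:
t=0: [191, 294, 163, 291, 15, 271]
t=1: [336, 335, 338, 335, 353, 335]
t=2: [373, 373, 373, 373, 374, 373]
t=3: [329, 329, 329, 329, 329, 329]
t=4: [384, 384, 384, 384, 384, 384]
t=5: [313, 313, 313, 313, 313, 313]
t=6: [397, 397, 397, 397, 397, 397]
t=7: [291, 291, 291, 291, 291, 291]
t=8: [410, 410, 410, 410, 410, 410]
t=9: [266, 266, 266, 266, 266, 266]
t=10: [417, 417, 417, 417, 417, 417]
t=11: [252, 252, 252, 252, 252, 252]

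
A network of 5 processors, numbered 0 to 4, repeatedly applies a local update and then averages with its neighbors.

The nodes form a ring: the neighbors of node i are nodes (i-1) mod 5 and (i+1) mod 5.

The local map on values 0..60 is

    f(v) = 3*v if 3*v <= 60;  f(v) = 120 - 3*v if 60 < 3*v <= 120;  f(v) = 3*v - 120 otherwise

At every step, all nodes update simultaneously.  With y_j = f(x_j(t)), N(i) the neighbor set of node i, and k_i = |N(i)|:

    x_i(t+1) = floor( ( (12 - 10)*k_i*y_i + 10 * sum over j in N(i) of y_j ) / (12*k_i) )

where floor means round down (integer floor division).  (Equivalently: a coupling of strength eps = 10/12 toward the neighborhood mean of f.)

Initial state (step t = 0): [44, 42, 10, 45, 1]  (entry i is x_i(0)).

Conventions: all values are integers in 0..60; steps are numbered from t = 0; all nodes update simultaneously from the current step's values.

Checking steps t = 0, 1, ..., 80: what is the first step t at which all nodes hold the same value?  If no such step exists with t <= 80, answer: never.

Answer: 33
Key observation: Synchronization is absorbing here: once all nodes are equal they stay equal, and step 33 is the first all-equal step.

Derivation:
t=0: [44, 42, 10, 45, 1]  (not all equal)
t=1: [5, 18, 13, 16, 11]  (not all equal)
t=2: [38, 31, 49, 38, 31]  (not all equal)
t=3: [23, 18, 18, 23, 9]  (not all equal)
t=4: [42, 52, 52, 42, 47]  (not all equal)
t=5: [24, 23, 23, 24, 8]  (not all equal)
t=6: [39, 49, 49, 39, 44]  (not all equal)
t=7: [16, 17, 17, 16, 4]  (not all equal)
t=8: [34, 49, 49, 34, 42]  (not all equal)
t=9: [16, 23, 23, 16, 16]  (not all equal)
t=10: [49, 49, 49, 49, 48]  (not all equal)
t=11: [25, 27, 27, 25, 26]  (not all equal)
t=12: [41, 41, 41, 41, 44]  (not all equal)
t=13: [6, 3, 3, 6, 4]  (not all equal)
t=14: [11, 12, 12, 11, 17]  (not all equal)
t=15: [41, 34, 34, 41, 36]  (not all equal)
t=16: [13, 11, 11, 13, 4]  (not all equal)
t=17: [25, 35, 35, 25, 34]  (not all equal)
t=18: [21, 27, 27, 21, 40]  (not all equal)
t=19: [25, 46, 46, 25, 47]  (not all equal)
t=20: [23, 29, 29, 23, 41]  (not all equal)
t=21: [23, 40, 40, 23, 43]  (not all equal)
t=22: [12, 21, 21, 12, 44]  (not all equal)
t=23: [34, 48, 48, 34, 32]  (not all equal)
t=24: [23, 21, 21, 23, 19]  (not all equal)
t=25: [56, 54, 54, 56, 52]  (not all equal)
t=26: [40, 44, 44, 40, 46]  (not all equal)
t=27: [12, 7, 7, 12, 3]  (not all equal)
t=28: [18, 27, 27, 18, 31]  (not all equal)
t=29: [36, 45, 45, 36, 49]  (not all equal)
t=30: [19, 13, 13, 19, 14]  (not all equal)
t=31: [43, 46, 46, 43, 54]  (not all equal)
t=32: [26, 14, 14, 26, 14]  (not all equal)
t=33: [42, 42, 42, 42, 42]  (all equal)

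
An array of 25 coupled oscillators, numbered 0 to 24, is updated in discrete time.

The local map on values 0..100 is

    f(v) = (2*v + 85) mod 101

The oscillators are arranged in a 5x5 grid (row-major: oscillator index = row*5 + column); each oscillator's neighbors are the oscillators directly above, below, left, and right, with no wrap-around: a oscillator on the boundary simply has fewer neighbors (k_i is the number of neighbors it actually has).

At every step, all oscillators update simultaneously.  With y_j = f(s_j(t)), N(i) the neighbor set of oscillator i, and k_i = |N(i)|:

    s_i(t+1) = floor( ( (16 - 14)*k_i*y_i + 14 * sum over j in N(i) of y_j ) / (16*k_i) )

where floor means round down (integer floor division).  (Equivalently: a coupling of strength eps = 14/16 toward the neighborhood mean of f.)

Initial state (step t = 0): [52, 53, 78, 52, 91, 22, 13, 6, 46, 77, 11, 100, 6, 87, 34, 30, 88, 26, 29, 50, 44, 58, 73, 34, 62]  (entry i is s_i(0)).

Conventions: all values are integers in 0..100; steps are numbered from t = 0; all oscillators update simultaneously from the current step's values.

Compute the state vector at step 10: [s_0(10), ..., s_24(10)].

Simulating step by step:
t=0: [52, 53, 78, 52, 91, 22, 13, 6, 46, 77, 11, 100, 6, 87, 34, 30, 88, 26, 29, 50, 44, 58, 73, 34, 62]
t=1: [62, 51, 85, 63, 62, 33, 66, 60, 70, 60, 45, 48, 71, 65, 58, 45, 64, 54, 55, 39, 72, 59, 58, 29, 60]
t=2: [60, 32, 35, 25, 6, 34, 49, 25, 9, 38, 68, 37, 44, 54, 35, 41, 55, 61, 57, 65, 36, 40, 51, 62, 45]
t=3: [44, 46, 40, 48, 53, 36, 52, 50, 48, 52, 53, 65, 50, 60, 54, 57, 53, 77, 37, 67, 63, 76, 32, 76, 18]
t=4: [66, 74, 78, 78, 84, 79, 61, 79, 65, 87, 59, 78, 40, 69, 43, 67, 51, 65, 27, 51, 59, 47, 37, 41, 25]
t=5: [33, 21, 37, 34, 48, 11, 33, 31, 36, 46, 28, 39, 32, 43, 56, 27, 42, 55, 45, 52, 41, 52, 53, 46, 70]
t=6: [20, 49, 43, 63, 66, 41, 36, 52, 60, 77, 35, 52, 65, 68, 80, 55, 70, 73, 81, 67, 63, 76, 86, 64, 74]
t=7: [67, 54, 60, 26, 22, 47, 77, 42, 33, 22, 79, 42, 50, 25, 26, 36, 56, 33, 22, 36, 57, 29, 28, 39, 16]
t=8: [76, 28, 57, 28, 31, 37, 71, 46, 42, 36, 64, 64, 58, 47, 38, 75, 59, 60, 47, 30, 55, 73, 49, 32, 53]
t=9: [47, 51, 57, 66, 47, 27, 43, 73, 63, 57, 31, 31, 49, 76, 59, 35, 16, 57, 47, 72, 38, 55, 33, 78, 51]
t=10: [64, 82, 50, 55, 59, 61, 52, 60, 39, 37, 46, 52, 55, 41, 46, 42, 65, 61, 53, 51, 72, 48, 73, 67, 39]

Answer: [64, 82, 50, 55, 59, 61, 52, 60, 39, 37, 46, 52, 55, 41, 46, 42, 65, 61, 53, 51, 72, 48, 73, 67, 39]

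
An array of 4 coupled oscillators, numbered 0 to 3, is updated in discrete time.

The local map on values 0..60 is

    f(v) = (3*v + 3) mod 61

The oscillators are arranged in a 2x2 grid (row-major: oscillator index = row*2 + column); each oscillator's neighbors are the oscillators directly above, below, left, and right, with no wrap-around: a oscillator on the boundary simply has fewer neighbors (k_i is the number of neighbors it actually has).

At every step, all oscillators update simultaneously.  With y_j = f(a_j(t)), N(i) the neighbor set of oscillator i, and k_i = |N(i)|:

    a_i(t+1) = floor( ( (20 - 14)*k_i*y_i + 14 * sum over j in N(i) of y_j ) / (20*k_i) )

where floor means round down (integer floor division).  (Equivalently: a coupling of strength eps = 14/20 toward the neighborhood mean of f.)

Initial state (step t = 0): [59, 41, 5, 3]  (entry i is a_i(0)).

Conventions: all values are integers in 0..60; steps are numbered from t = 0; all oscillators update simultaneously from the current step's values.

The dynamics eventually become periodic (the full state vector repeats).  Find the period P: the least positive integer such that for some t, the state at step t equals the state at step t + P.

Simulating step by step:
t=0: [59, 41, 5, 3]
t=1: [25, 25, 29, 11]
t=2: [21, 23, 27, 26]
t=3: [13, 12, 15, 17]
t=4: [43, 45, 48, 46]
t=5: [17, 14, 17, 20]
t=6: [50, 33, 35, 35]
t=7: [40, 39, 41, 44]
t=8: [22, 22, 6, 25]
t=9: [12, 11, 15, 15]
t=10: [41, 41, 44, 43]
t=11: [7, 6, 8, 8]
t=12: [24, 24, 25, 24]
t=13: [15, 14, 14, 15]
t=14: [45, 47, 47, 45]
t=15: [20, 17, 17, 20]
t=16: [38, 17, 17, 38]
t=17: [54, 55, 55, 54]
t=18: [45, 43, 43, 45]
t=19: [11, 14, 14, 11]
t=20: [42, 38, 38, 42]
t=21: [41, 21, 21, 41]
t=22: [4, 4, 4, 4]
t=23: [15, 15, 15, 15]
t=24: [48, 48, 48, 48]
t=25: [25, 25, 25, 25]
t=26: [17, 17, 17, 17]
t=27: [54, 54, 54, 54]
t=28: [43, 43, 43, 43]
t=29: [10, 10, 10, 10]
t=30: [33, 33, 33, 33]
t=31: [41, 41, 41, 41]
t=32: [4, 4, 4, 4]

Answer: 10
Key observation: The state at step 22, [4, 4, 4, 4], reappears at step 32 — and no state repeats earlier — so the cycle the system enters has period 10.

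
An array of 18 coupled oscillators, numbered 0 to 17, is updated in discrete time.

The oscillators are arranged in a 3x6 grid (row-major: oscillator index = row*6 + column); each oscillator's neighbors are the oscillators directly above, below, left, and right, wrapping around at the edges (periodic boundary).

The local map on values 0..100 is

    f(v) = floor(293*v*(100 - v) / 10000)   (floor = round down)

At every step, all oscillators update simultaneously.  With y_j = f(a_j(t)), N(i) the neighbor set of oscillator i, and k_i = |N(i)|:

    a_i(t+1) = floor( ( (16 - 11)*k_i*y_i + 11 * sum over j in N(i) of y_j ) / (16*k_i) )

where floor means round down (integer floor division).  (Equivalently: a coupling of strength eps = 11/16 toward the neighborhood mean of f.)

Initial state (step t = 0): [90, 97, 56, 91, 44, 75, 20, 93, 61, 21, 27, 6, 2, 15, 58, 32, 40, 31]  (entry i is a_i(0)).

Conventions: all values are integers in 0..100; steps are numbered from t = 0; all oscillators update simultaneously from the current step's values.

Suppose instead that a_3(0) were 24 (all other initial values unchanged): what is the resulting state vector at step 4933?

Answer: [65, 65, 65, 65, 65, 65, 65, 65, 65, 65, 65, 65, 65, 65, 65, 65, 65, 65]
Key observation: The state at step 9, [65, 65, 65, 65, 65, 65, 65, 65, 65, 65, 65, 65, 65, 65, 65, 65, 65, 65], reappears at step 11: the system is in a cycle of period 2 from step 9 on.  Therefore the state at step 4933 equals the state at step 9 + ((4933 - 9) mod 2) = 9, which is [65, 65, 65, 65, 65, 65, 65, 65, 65, 65, 65, 65, 65, 65, 65, 65, 65, 65].

Derivation:
t=0: [90, 97, 56, 24, 44, 75, 20, 93, 61, 21, 27, 6, 2, 15, 58, 32, 40, 31]
t=1: [27, 28, 57, 60, 62, 47, 25, 33, 57, 56, 53, 42, 30, 29, 63, 61, 65, 44]
t=2: [60, 61, 68, 70, 69, 68, 60, 61, 69, 70, 70, 68, 60, 62, 67, 69, 69, 68]
t=3: [68, 68, 63, 61, 61, 64, 68, 67, 63, 61, 61, 63, 68, 68, 64, 62, 62, 64]
t=4: [63, 64, 67, 68, 68, 66, 64, 64, 67, 68, 68, 66, 63, 63, 67, 68, 68, 66]
t=5: [67, 66, 64, 63, 63, 65, 67, 66, 64, 63, 63, 65, 67, 66, 64, 63, 63, 65]
t=6: [64, 65, 66, 67, 67, 66, 64, 65, 66, 67, 67, 66, 64, 65, 66, 67, 67, 66]
t=7: [66, 66, 65, 64, 64, 65, 66, 66, 65, 64, 64, 65, 66, 66, 65, 64, 64, 65]
t=8: [65, 65, 66, 66, 66, 66, 65, 65, 66, 66, 66, 66, 65, 65, 66, 66, 66, 66]
t=9: [65, 65, 65, 65, 65, 65, 65, 65, 65, 65, 65, 65, 65, 65, 65, 65, 65, 65]
t=10: [66, 66, 66, 66, 66, 66, 66, 66, 66, 66, 66, 66, 66, 66, 66, 66, 66, 66]
t=11: [65, 65, 65, 65, 65, 65, 65, 65, 65, 65, 65, 65, 65, 65, 65, 65, 65, 65]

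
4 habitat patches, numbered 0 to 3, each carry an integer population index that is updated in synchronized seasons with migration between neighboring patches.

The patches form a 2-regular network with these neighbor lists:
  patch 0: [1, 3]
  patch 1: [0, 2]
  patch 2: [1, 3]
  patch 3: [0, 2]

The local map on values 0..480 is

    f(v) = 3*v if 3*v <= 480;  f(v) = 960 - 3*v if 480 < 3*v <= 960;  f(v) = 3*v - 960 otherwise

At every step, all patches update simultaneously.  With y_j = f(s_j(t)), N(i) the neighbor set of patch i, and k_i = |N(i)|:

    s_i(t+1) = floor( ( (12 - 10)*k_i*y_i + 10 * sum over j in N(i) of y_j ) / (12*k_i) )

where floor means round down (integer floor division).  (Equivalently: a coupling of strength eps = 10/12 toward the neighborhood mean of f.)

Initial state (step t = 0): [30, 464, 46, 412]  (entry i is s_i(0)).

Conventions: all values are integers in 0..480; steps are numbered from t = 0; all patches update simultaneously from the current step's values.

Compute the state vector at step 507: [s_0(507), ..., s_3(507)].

Simulating step by step:
t=0: [30, 464, 46, 412]
t=1: [310, 167, 318, 141]
t=2: [372, 91, 368, 85]
t=3: [246, 170, 244, 167]
t=4: [415, 262, 416, 264]
t=5: [190, 267, 190, 266]
t=6: [198, 351, 198, 352]
t=7: [139, 320, 139, 321]
t=8: [70, 347, 70, 348]
t=9: [103, 188, 103, 189]
t=10: [380, 323, 380, 323]
t=11: [37, 151, 37, 151]
t=12: [396, 168, 396, 168]
t=13: [418, 266, 418, 266]
t=14: [184, 272, 184, 272]
t=15: [188, 364, 188, 364]
t=16: [176, 352, 176, 352]
t=17: [152, 376, 152, 376]
t=18: [216, 408, 216, 408]
t=19: [272, 304, 272, 304]
t=20: [64, 128, 64, 128]
t=21: [352, 224, 352, 224]
t=22: [256, 128, 256, 128]
t=23: [352, 224, 352, 224]

Answer: [352, 224, 352, 224]
Key observation: The state at step 21, [352, 224, 352, 224], reappears at step 23: the system is in a cycle of period 2 from step 21 on.  Therefore the state at step 507 equals the state at step 21 + ((507 - 21) mod 2) = 21, which is [352, 224, 352, 224].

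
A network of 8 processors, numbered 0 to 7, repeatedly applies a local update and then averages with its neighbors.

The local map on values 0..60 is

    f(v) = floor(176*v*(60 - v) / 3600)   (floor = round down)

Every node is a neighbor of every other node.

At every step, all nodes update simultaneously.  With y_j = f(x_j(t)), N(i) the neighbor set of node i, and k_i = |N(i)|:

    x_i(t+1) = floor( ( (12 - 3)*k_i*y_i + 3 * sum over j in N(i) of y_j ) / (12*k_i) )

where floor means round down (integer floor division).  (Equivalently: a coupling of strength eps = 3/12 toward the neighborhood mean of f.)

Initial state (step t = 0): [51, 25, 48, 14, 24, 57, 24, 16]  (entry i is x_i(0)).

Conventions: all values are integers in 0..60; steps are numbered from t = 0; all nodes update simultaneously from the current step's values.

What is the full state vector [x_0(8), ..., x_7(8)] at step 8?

Answer: [40, 40, 40, 40, 40, 40, 40, 40]

Derivation:
t=0: [51, 25, 48, 14, 24, 57, 24, 16]
t=1: [24, 38, 28, 31, 38, 14, 38, 33]
t=2: [41, 40, 42, 42, 40, 33, 40, 42]
t=3: [38, 38, 36, 36, 38, 41, 38, 36]
t=4: [40, 40, 41, 41, 40, 38, 40, 41]
t=5: [38, 38, 38, 38, 38, 39, 38, 38]
t=6: [40, 40, 40, 40, 40, 40, 40, 40]
t=7: [39, 39, 39, 39, 39, 39, 39, 39]
t=8: [40, 40, 40, 40, 40, 40, 40, 40]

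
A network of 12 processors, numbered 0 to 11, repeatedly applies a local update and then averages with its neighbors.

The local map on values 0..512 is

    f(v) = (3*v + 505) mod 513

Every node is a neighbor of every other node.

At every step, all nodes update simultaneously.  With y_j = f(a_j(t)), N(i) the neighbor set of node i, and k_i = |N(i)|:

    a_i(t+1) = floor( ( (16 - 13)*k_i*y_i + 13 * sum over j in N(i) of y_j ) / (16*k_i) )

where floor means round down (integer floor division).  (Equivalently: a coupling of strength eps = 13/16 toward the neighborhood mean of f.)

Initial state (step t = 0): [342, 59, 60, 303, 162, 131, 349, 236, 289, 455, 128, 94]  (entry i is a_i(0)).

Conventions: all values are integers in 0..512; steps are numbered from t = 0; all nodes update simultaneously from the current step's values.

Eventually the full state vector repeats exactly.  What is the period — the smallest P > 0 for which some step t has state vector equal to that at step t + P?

Simulating step by step:
t=0: [342, 59, 60, 303, 162, 131, 349, 236, 289, 455, 128, 94]
t=1: [325, 286, 287, 311, 322, 311, 269, 288, 307, 305, 310, 298]
t=2: [391, 378, 378, 386, 390, 386, 372, 379, 385, 384, 386, 382]
t=3: [117, 113, 113, 116, 117, 116, 111, 113, 115, 115, 116, 114]
t=4: [336, 335, 335, 336, 336, 336, 334, 335, 336, 336, 336, 335]
t=5: [485, 485, 485, 485, 485, 485, 484, 485, 485, 485, 485, 485]
t=6: [420, 420, 420, 420, 420, 420, 420, 420, 420, 420, 420, 420]
t=7: [226, 226, 226, 226, 226, 226, 226, 226, 226, 226, 226, 226]
t=8: [157, 157, 157, 157, 157, 157, 157, 157, 157, 157, 157, 157]
t=9: [463, 463, 463, 463, 463, 463, 463, 463, 463, 463, 463, 463]
t=10: [355, 355, 355, 355, 355, 355, 355, 355, 355, 355, 355, 355]
t=11: [31, 31, 31, 31, 31, 31, 31, 31, 31, 31, 31, 31]
t=12: [85, 85, 85, 85, 85, 85, 85, 85, 85, 85, 85, 85]
t=13: [247, 247, 247, 247, 247, 247, 247, 247, 247, 247, 247, 247]
t=14: [220, 220, 220, 220, 220, 220, 220, 220, 220, 220, 220, 220]
t=15: [139, 139, 139, 139, 139, 139, 139, 139, 139, 139, 139, 139]
t=16: [409, 409, 409, 409, 409, 409, 409, 409, 409, 409, 409, 409]
t=17: [193, 193, 193, 193, 193, 193, 193, 193, 193, 193, 193, 193]
t=18: [58, 58, 58, 58, 58, 58, 58, 58, 58, 58, 58, 58]
t=19: [166, 166, 166, 166, 166, 166, 166, 166, 166, 166, 166, 166]
t=20: [490, 490, 490, 490, 490, 490, 490, 490, 490, 490, 490, 490]
t=21: [436, 436, 436, 436, 436, 436, 436, 436, 436, 436, 436, 436]
t=22: [274, 274, 274, 274, 274, 274, 274, 274, 274, 274, 274, 274]
t=23: [301, 301, 301, 301, 301, 301, 301, 301, 301, 301, 301, 301]
t=24: [382, 382, 382, 382, 382, 382, 382, 382, 382, 382, 382, 382]
t=25: [112, 112, 112, 112, 112, 112, 112, 112, 112, 112, 112, 112]
t=26: [328, 328, 328, 328, 328, 328, 328, 328, 328, 328, 328, 328]
t=27: [463, 463, 463, 463, 463, 463, 463, 463, 463, 463, 463, 463]

Answer: 18
Key observation: The state at step 9, [463, 463, 463, 463, 463, 463, 463, 463, 463, 463, 463, 463], reappears at step 27 — and no state repeats earlier — so the cycle the system enters has period 18.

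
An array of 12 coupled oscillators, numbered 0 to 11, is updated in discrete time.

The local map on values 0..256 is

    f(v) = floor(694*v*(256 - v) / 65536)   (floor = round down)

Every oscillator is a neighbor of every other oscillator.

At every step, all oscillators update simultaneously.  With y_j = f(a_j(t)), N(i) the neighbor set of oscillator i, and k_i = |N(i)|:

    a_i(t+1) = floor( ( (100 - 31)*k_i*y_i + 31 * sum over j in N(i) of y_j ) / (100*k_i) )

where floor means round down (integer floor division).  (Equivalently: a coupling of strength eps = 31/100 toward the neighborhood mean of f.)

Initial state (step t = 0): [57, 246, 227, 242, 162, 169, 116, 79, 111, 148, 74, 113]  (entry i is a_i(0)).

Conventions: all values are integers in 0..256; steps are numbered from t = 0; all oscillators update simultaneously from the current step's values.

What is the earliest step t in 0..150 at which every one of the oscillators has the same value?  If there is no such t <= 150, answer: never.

Simulating step by step:
t=0: [57, 246, 227, 242, 162, 169, 116, 79, 111, 148, 74, 113]  (not all equal)
t=1: [122, 60, 88, 66, 149, 145, 156, 141, 155, 155, 137, 156]  (not all equal)
t=2: [168, 136, 157, 141, 165, 166, 163, 167, 163, 163, 168, 163]  (not all equal)
t=3: [157, 168, 163, 167, 159, 159, 160, 158, 160, 160, 157, 160]  (not all equal)
t=4: [163, 157, 160, 158, 162, 162, 161, 162, 161, 161, 163, 161]  (not all equal)
t=5: [160, 163, 161, 162, 161, 161, 161, 161, 161, 161, 160, 161]  (not all equal)
t=6: [161, 160, 161, 161, 161, 161, 161, 161, 161, 161, 161, 161]  (not all equal)
t=7: [161, 161, 161, 161, 161, 161, 161, 161, 161, 161, 161, 161]  (all equal)

Answer: 7
Key observation: Synchronization is absorbing here: once all oscillators are equal they stay equal, and step 7 is the first all-equal step.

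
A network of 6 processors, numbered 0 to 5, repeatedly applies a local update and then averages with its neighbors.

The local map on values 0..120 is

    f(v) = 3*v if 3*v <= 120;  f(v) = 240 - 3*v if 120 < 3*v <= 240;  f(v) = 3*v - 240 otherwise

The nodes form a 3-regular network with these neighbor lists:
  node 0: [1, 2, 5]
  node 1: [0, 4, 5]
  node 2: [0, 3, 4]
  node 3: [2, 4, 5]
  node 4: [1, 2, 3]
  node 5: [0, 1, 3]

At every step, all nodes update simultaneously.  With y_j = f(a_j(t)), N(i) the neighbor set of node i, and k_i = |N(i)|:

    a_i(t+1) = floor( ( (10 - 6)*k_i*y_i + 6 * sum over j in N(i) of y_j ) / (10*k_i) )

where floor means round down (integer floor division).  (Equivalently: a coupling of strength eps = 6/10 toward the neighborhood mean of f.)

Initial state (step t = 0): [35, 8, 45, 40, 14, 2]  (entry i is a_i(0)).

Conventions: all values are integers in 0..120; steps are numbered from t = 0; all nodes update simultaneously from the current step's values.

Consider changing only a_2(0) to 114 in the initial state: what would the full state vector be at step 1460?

Simulating step by step:
t=0: [35, 8, 114, 40, 14, 2]
t=1: [68, 40, 94, 78, 66, 52]
t=2: [63, 80, 33, 36, 50, 66]
t=3: [48, 36, 89, 89, 77, 48]
t=4: [84, 83, 37, 37, 36, 84]
t=5: [31, 30, 90, 90, 89, 31]
t=6: [79, 78, 42, 42, 40, 79]
t=7: [25, 27, 93, 93, 94, 25]
t=8: [69, 70, 46, 46, 48, 69]
t=9: [46, 44, 87, 87, 85, 46]
t=10: [87, 87, 36, 36, 36, 87]
t=11: [38, 38, 90, 90, 90, 38]
t=12: [97, 97, 46, 46, 46, 97]
t=13: [61, 61, 91, 91, 91, 61]
t=14: [52, 52, 37, 37, 37, 52]
t=15: [89, 89, 105, 105, 105, 89]
t=16: [36, 36, 65, 65, 65, 36]
t=17: [95, 95, 57, 57, 57, 95]
t=18: [49, 49, 64, 64, 64, 49]
t=19: [84, 84, 57, 57, 57, 84]
t=20: [23, 23, 57, 57, 57, 23]
t=21: [69, 69, 69, 69, 69, 69]
t=22: [33, 33, 33, 33, 33, 33]
t=23: [99, 99, 99, 99, 99, 99]
t=24: [57, 57, 57, 57, 57, 57]
t=25: [69, 69, 69, 69, 69, 69]

Answer: [57, 57, 57, 57, 57, 57]
Key observation: The state at step 21, [69, 69, 69, 69, 69, 69], reappears at step 25: the system is in a cycle of period 4 from step 21 on.  Therefore the state at step 1460 equals the state at step 21 + ((1460 - 21) mod 4) = 24, which is [57, 57, 57, 57, 57, 57].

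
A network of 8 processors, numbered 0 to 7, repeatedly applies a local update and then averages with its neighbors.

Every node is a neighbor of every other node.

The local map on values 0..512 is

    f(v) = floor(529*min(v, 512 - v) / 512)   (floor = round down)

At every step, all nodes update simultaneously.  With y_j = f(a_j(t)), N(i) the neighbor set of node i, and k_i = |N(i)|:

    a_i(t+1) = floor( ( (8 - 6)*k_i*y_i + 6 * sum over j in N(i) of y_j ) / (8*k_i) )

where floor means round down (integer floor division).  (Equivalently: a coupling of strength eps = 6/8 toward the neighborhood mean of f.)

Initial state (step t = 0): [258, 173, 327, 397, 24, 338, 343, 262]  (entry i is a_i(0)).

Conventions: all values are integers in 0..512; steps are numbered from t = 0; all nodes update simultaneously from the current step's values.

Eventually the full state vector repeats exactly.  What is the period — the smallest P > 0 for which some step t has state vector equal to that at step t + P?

Simulating step by step:
t=0: [258, 173, 327, 397, 24, 338, 343, 262]
t=1: [185, 173, 175, 165, 151, 173, 173, 185]
t=2: [179, 177, 178, 176, 174, 177, 177, 179]
t=3: [182, 182, 182, 181, 181, 182, 182, 182]
t=4: [187, 187, 187, 187, 187, 187, 187, 187]
t=5: [193, 193, 193, 193, 193, 193, 193, 193]
t=6: [199, 199, 199, 199, 199, 199, 199, 199]
t=7: [205, 205, 205, 205, 205, 205, 205, 205]
t=8: [211, 211, 211, 211, 211, 211, 211, 211]
t=9: [218, 218, 218, 218, 218, 218, 218, 218]
t=10: [225, 225, 225, 225, 225, 225, 225, 225]
t=11: [232, 232, 232, 232, 232, 232, 232, 232]
t=12: [239, 239, 239, 239, 239, 239, 239, 239]
t=13: [246, 246, 246, 246, 246, 246, 246, 246]
t=14: [254, 254, 254, 254, 254, 254, 254, 254]
t=15: [262, 262, 262, 262, 262, 262, 262, 262]
t=16: [258, 258, 258, 258, 258, 258, 258, 258]
t=17: [262, 262, 262, 262, 262, 262, 262, 262]

Answer: 2
Key observation: The state at step 15, [262, 262, 262, 262, 262, 262, 262, 262], reappears at step 17 — and no state repeats earlier — so the cycle the system enters has period 2.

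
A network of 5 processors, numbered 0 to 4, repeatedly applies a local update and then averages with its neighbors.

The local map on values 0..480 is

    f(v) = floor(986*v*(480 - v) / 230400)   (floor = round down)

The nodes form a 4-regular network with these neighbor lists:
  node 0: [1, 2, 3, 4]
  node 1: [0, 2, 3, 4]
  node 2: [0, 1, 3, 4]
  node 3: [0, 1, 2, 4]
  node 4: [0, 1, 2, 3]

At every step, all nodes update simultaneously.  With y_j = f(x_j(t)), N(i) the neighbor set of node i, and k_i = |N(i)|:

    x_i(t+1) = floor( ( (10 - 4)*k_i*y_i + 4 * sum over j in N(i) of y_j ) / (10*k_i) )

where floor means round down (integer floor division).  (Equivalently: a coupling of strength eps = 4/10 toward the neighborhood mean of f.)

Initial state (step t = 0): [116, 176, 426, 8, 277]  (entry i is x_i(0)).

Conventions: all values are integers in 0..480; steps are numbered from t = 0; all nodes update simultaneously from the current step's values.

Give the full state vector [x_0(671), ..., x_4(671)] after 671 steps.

Answer: [246, 246, 246, 246, 246]
Key observation: The state at step 4, [246, 246, 246, 246, 246], reappears at step 5: the system is in a cycle of period 1 from step 4 on.  Therefore the state at step 671 equals the state at step 4 + ((671 - 4) mod 1) = 4, which is [246, 246, 246, 246, 246].

Derivation:
t=0: [116, 176, 426, 8, 277]
t=1: [166, 190, 125, 84, 196]
t=2: [214, 220, 197, 173, 221]
t=3: [241, 241, 238, 233, 241]
t=4: [246, 246, 246, 246, 246]
t=5: [246, 246, 246, 246, 246]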